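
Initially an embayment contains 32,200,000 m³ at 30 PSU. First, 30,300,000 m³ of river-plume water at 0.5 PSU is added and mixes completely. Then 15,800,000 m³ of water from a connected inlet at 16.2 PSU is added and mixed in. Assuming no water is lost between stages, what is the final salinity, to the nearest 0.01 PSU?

15.80 PSU

Conserving salt mass:
Initial salt = 32,200,000×30 = 966,000,000
After stage 1: salt = 966,000,000 + 30,300,000×0.5 = 981,150,000; volume = 62,500,000 m³; S = 15.698 PSU
After stage 2: salt = 981,150,000 + 15,800,000×16.2 = 1,237,110,000; volume = 78,300,000 m³
S = 1,237,110,000 / 78,300,000 = 15.7996 PSU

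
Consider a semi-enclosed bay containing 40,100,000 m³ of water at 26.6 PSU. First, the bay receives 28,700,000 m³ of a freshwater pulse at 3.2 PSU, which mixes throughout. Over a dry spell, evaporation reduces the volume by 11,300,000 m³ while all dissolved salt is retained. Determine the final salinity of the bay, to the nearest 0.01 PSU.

20.15 PSU

After mixing: salt = 40,100,000×26.6 + 28,700,000×3.2 = 1,158,500,000; volume = 68,800,000 m³
After evaporation: salt unchanged = 1,158,500,000; volume = 68,800,000 − 11,300,000 = 57,500,000 m³
S = 1,158,500,000 / 57,500,000 = 20.1478 PSU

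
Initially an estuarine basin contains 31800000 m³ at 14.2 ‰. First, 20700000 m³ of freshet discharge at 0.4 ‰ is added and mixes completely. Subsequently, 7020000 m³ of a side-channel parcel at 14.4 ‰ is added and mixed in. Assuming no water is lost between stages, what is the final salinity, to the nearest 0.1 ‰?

9.4 ‰

Salt balance:
Initial salt = 31,800,000×14.2 = 451,560,000
After stage 1: salt = 451,560,000 + 20,700,000×0.4 = 459,840,000; volume = 52,500,000 m³; S = 8.759 ‰
After stage 2: salt = 459,840,000 + 7,020,000×14.4 = 560,928,000; volume = 59,520,000 m³
S = 560,928,000 / 59,520,000 = 9.4242 ‰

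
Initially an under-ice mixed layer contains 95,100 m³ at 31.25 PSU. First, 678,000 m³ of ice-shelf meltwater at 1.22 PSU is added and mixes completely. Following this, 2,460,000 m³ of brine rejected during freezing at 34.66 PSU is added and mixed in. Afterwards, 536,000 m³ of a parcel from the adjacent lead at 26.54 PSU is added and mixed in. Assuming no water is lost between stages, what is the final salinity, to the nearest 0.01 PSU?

27.40 PSU

Salt balance:
Initial salt = 95,100×31.25 = 2,971,875
After stage 1: salt = 2,971,875 + 678,000×1.22 = 3,799,035; volume = 773,100 m³; S = 4.914 PSU
After stage 2: salt = 3,799,035 + 2,460,000×34.66 = 89,062,635; volume = 3,233,100 m³; S = 27.547 PSU
After stage 3: salt = 89,062,635 + 536,000×26.54 = 103,288,075; volume = 3,769,100 m³
S = 103,288,075 / 3,769,100 = 27.4039 PSU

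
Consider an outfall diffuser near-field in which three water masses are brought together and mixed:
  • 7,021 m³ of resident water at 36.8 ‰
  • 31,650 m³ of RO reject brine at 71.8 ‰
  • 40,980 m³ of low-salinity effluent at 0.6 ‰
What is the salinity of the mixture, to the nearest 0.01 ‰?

Conserving salt mass:
salt = 7,021×36.8 + 31,650×71.8 + 40,980×0.6 = 258,372.8 + 2,272,470 + 24,588 = 2,555,430.8
volume = 7,021 + 31,650 + 40,980 = 79,651 m³
S = 2,555,430.8 / 79,651 = 32.0828 ‰

32.08 ‰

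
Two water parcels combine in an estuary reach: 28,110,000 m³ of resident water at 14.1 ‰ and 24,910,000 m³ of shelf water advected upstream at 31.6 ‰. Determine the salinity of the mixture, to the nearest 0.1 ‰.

22.3 ‰

Mass of salt is conserved:
salt = 28,110,000×14.1 + 24,910,000×31.6 = 396,351,000 + 787,156,000 = 1,183,507,000
volume = 28,110,000 + 24,910,000 = 53,020,000 m³
S = 1,183,507,000 / 53,020,000 = 22.322 ‰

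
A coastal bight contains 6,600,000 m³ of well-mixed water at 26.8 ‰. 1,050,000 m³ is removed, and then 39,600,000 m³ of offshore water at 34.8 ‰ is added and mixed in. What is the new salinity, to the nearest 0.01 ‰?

Remaining after removal: 5,550,000 m³ at 26.8 ‰ (salt = 148,740,000)
After addition: salt = 148,740,000 + 39,600,000×34.8 = 1,526,820,000; volume = 45,150,000 m³
S = 1,526,820,000 / 45,150,000 = 33.8166 ‰

33.82 ‰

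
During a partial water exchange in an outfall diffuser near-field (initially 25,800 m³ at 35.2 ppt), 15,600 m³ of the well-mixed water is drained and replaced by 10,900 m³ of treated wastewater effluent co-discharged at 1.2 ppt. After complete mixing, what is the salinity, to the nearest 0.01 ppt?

17.64 ppt

Remaining after removal: 10,200 m³ at 35.2 ppt (salt = 359,040)
After addition: salt = 359,040 + 10,900×1.2 = 372,120; volume = 21,100 m³
S = 372,120 / 21,100 = 17.636 ppt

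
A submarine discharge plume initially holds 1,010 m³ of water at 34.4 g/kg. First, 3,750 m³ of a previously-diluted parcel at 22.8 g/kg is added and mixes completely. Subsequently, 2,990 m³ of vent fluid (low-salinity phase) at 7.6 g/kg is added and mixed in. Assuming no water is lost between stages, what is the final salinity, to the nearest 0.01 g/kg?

By conservation of dissolved salt,
Initial salt = 1,010×34.4 = 34,744
After stage 1: salt = 34,744 + 3,750×22.8 = 120,244; volume = 4,760 m³; S = 25.261 g/kg
After stage 2: salt = 120,244 + 2,990×7.6 = 142,968; volume = 7,750 m³
S = 142,968 / 7,750 = 18.4475 g/kg

18.45 g/kg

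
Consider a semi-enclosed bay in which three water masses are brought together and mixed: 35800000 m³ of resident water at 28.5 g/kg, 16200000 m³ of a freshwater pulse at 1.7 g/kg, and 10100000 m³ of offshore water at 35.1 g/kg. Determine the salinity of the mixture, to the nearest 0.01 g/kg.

Conserving salt mass:
salt = 35,800,000×28.5 + 16,200,000×1.7 + 10,100,000×35.1 = 1,020,300,000 + 27,540,000 + 354,510,000 = 1,402,350,000
volume = 35,800,000 + 16,200,000 + 10,100,000 = 62,100,000 m³
S = 1,402,350,000 / 62,100,000 = 22.5821 g/kg

22.58 g/kg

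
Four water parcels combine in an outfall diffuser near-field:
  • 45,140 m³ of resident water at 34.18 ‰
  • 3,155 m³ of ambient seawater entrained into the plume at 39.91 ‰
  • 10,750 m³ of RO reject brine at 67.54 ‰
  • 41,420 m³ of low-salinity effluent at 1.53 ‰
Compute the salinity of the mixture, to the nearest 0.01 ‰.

24.47 ‰

Total salt / total volume:
salt = 45,140×34.18 + 3,155×39.91 + 10,750×67.54 + 41,420×1.53 = 1,542,885.2 + 125,916.05 + 726,055 + 63,372.6 = 2,458,228.85
volume = 45,140 + 3,155 + 10,750 + 41,420 = 100,465 m³
S = 2,458,228.85 / 100,465 = 24.4685 ‰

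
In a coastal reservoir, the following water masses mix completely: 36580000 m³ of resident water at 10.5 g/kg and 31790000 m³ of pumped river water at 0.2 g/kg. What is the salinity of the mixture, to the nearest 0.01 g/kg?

5.71 g/kg

Mass of salt is conserved:
salt = 36,580,000×10.5 + 31,790,000×0.2 = 384,090,000 + 6,358,000 = 390,448,000
volume = 36,580,000 + 31,790,000 = 68,370,000 m³
S = 390,448,000 / 68,370,000 = 5.7108 g/kg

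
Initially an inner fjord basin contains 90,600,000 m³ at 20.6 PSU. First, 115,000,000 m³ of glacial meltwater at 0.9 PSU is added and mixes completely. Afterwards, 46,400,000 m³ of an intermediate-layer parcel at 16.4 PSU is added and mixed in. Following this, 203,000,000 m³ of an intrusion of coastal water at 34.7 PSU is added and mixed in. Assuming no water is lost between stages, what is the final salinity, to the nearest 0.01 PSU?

Salt balance:
Initial salt = 90,600,000×20.6 = 1,866,360,000
After stage 1: salt = 1,866,360,000 + 115,000,000×0.9 = 1,969,860,000; volume = 205,600,000 m³; S = 9.581 PSU
After stage 2: salt = 1,969,860,000 + 46,400,000×16.4 = 2,730,820,000; volume = 252,000,000 m³; S = 10.837 PSU
After stage 3: salt = 2,730,820,000 + 203,000,000×34.7 = 9,774,920,000; volume = 455,000,000 m³
S = 9,774,920,000 / 455,000,000 = 21.4833 PSU

21.48 PSU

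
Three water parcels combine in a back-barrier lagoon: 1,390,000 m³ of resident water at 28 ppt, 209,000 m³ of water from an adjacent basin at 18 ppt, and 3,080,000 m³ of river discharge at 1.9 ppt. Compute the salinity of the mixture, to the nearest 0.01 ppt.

10.37 ppt

Mass of salt is conserved:
salt = 1,390,000×28 + 209,000×18 + 3,080,000×1.9 = 38,920,000 + 3,762,000 + 5,852,000 = 48,534,000
volume = 1,390,000 + 209,000 + 3,080,000 = 4,679,000 m³
S = 48,534,000 / 4,679,000 = 10.3727 ppt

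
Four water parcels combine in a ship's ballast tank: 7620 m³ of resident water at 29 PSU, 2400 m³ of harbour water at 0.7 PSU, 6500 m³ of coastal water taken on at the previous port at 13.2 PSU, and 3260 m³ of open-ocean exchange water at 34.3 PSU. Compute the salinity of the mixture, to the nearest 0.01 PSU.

21.25 PSU

Conserving salt mass:
salt = 7,620×29 + 2,400×0.7 + 6,500×13.2 + 3,260×34.3 = 220,980 + 1,680 + 85,800 + 111,818 = 420,278
volume = 7,620 + 2,400 + 6,500 + 3,260 = 19,780 m³
S = 420,278 / 19,780 = 21.2476 PSU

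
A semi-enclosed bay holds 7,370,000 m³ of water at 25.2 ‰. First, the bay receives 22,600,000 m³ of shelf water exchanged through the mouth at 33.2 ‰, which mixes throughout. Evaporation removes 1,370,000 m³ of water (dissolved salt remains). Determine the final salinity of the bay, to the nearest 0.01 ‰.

32.73 ‰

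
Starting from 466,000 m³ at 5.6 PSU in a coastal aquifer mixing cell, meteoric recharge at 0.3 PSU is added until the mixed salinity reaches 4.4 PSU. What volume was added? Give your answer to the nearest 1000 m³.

136000 m³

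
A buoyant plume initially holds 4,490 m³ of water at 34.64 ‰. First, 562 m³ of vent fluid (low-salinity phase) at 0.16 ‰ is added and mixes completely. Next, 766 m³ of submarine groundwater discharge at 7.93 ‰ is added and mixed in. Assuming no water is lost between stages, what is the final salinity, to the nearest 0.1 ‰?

27.8 ‰

Conserving salt mass:
Initial salt = 4,490×34.64 = 155,533.6
After stage 1: salt = 155,533.6 + 562×0.16 = 155,623.52; volume = 5,052 m³; S = 30.804 ‰
After stage 2: salt = 155,623.52 + 766×7.93 = 161,697.9; volume = 5,818 m³
S = 161,697.9 / 5,818 = 27.7927 ‰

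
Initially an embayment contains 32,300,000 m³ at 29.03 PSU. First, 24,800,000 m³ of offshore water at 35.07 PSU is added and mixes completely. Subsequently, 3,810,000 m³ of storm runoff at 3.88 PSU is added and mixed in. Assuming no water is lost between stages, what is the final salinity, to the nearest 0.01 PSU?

By conservation of dissolved salt,
Initial salt = 32,300,000×29.03 = 937,669,000
After stage 1: salt = 937,669,000 + 24,800,000×35.07 = 1,807,405,000; volume = 57,100,000 m³; S = 31.653 PSU
After stage 2: salt = 1,807,405,000 + 3,810,000×3.88 = 1,822,187,800; volume = 60,910,000 m³
S = 1,822,187,800 / 60,910,000 = 29.9161 PSU

29.92 PSU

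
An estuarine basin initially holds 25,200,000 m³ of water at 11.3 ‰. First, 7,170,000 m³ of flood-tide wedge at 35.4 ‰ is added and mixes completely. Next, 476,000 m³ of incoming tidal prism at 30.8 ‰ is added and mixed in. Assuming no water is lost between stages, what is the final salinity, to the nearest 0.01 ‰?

16.84 ‰

By conservation of dissolved salt,
Initial salt = 25,200,000×11.3 = 284,760,000
After stage 1: salt = 284,760,000 + 7,170,000×35.4 = 538,578,000; volume = 32,370,000 m³; S = 16.638 ‰
After stage 2: salt = 538,578,000 + 476,000×30.8 = 553,238,800; volume = 32,846,000 m³
S = 553,238,800 / 32,846,000 = 16.8434 ‰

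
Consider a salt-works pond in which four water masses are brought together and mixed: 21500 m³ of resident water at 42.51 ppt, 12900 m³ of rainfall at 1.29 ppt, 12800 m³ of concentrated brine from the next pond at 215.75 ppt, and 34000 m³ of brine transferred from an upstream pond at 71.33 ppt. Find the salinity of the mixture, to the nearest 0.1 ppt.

75.3 ppt

Total salt / total volume:
salt = 21,500×42.51 + 12,900×1.29 + 12,800×215.75 + 34,000×71.33 = 913,965 + 16,641 + 2,761,600 + 2,425,220 = 6,117,426
volume = 21,500 + 12,900 + 12,800 + 34,000 = 81,200 m³
S = 6,117,426 / 81,200 = 75.338 ppt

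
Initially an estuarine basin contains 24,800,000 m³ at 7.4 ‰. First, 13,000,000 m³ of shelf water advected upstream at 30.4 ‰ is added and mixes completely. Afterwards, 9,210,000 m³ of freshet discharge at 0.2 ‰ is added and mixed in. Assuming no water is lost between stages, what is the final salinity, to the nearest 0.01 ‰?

Mass of salt is conserved:
Initial salt = 24,800,000×7.4 = 183,520,000
After stage 1: salt = 183,520,000 + 13,000,000×30.4 = 578,720,000; volume = 37,800,000 m³; S = 15.31 ‰
After stage 2: salt = 578,720,000 + 9,210,000×0.2 = 580,562,000; volume = 47,010,000 m³
S = 580,562,000 / 47,010,000 = 12.3498 ‰

12.35 ‰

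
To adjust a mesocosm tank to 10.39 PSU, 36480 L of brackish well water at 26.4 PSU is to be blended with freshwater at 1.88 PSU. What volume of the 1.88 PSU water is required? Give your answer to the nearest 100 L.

68600 L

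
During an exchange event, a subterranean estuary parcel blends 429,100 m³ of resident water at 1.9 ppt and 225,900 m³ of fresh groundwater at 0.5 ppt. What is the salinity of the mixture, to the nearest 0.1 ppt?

1.4 ppt

Total salt / total volume:
salt = 429,100×1.9 + 225,900×0.5 = 815,290 + 112,950 = 928,240
volume = 429,100 + 225,900 = 655,000 m³
S = 928,240 / 655,000 = 1.417 ppt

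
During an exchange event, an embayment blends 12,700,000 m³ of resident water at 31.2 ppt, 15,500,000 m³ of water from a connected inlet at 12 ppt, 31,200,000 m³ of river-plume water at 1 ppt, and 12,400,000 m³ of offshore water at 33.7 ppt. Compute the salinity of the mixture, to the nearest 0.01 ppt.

By conservation of dissolved salt,
salt = 12,700,000×31.2 + 15,500,000×12 + 31,200,000×1 + 12,400,000×33.7 = 396,240,000 + 186,000,000 + 31,200,000 + 417,880,000 = 1,031,320,000
volume = 12,700,000 + 15,500,000 + 31,200,000 + 12,400,000 = 71,800,000 m³
S = 1,031,320,000 / 71,800,000 = 14.3638 ppt

14.36 ppt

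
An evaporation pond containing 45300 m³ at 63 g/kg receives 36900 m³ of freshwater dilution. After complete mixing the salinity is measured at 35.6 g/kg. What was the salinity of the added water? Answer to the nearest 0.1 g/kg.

2.0 g/kg

Salt balance: 45,300×63 + 36,900×S = 82,200×35.6
2,853,900 + 36,900·S = 2,926,320
S = (2,926,320 − 2,853,900) / 36,900 = 1.9626 g/kg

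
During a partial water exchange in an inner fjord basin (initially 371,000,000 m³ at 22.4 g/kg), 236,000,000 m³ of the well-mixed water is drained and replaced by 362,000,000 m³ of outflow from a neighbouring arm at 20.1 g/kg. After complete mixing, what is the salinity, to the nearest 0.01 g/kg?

20.72 g/kg

Remaining after removal: 135,000,000 m³ at 22.4 g/kg (salt = 3,024,000,000)
After addition: salt = 3,024,000,000 + 362,000,000×20.1 = 10,300,200,000; volume = 497,000,000 m³
S = 10,300,200,000 / 497,000,000 = 20.7247 g/kg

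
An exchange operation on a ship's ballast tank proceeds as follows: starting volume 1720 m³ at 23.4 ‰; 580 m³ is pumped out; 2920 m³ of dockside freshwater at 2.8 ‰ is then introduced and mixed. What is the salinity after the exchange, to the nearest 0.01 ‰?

8.58 ‰

Remaining after removal: 1,140 m³ at 23.4 ‰ (salt = 26,676)
After addition: salt = 26,676 + 2,920×2.8 = 34,852; volume = 4,060 m³
S = 34,852 / 4,060 = 8.5842 ‰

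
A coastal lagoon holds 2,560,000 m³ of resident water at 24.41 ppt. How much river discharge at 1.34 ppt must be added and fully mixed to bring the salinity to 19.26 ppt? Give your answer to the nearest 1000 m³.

736000 m³

Salt balance: 2,560,000×24.41 + V×1.34 = (2,560,000+V)×19.26
62,489,600 + 1.34V = 49,305,600 + 19.26V
13,184,000 = 17.92V
V = 735,714.29 m³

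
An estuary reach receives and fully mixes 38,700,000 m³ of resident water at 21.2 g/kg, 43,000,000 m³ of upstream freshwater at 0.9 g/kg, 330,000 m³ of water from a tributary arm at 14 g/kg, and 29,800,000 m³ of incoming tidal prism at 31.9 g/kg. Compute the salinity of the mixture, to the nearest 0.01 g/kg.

Total salt / total volume:
salt = 38,700,000×21.2 + 43,000,000×0.9 + 330,000×14 + 29,800,000×31.9 = 820,440,000 + 38,700,000 + 4,620,000 + 950,620,000 = 1,814,380,000
volume = 38,700,000 + 43,000,000 + 330,000 + 29,800,000 = 111,830,000 m³
S = 1,814,380,000 / 111,830,000 = 16.2244 g/kg

16.22 g/kg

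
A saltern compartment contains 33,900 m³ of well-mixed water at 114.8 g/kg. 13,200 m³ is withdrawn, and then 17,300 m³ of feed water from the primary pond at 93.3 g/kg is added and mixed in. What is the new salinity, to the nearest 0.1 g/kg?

105.0 g/kg

Remaining after removal: 20,700 m³ at 114.8 g/kg (salt = 2,376,360)
After addition: salt = 2,376,360 + 17,300×93.3 = 3,990,450; volume = 38,000 m³
S = 3,990,450 / 38,000 = 105.0118 g/kg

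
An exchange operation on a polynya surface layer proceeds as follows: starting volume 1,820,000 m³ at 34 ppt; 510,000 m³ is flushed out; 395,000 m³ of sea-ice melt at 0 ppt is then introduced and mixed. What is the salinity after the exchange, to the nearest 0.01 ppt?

26.12 ppt

Remaining after removal: 1,310,000 m³ at 34 ppt (salt = 44,540,000)
After addition: salt = 44,540,000 + 395,000×0 = 44,540,000; volume = 1,705,000 m³
S = 44,540,000 / 1,705,000 = 26.1232 ppt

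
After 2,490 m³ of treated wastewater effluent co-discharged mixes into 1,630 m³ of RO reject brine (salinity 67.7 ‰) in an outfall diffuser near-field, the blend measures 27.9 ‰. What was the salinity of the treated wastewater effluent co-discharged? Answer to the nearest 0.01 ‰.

1.85 ‰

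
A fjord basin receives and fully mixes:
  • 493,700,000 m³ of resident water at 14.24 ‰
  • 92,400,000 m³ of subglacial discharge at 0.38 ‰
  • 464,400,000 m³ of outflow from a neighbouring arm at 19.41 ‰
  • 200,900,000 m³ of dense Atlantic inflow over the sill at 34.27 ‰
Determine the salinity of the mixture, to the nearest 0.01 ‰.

Conserving salt mass:
salt = 493,700,000×14.24 + 92,400,000×0.38 + 464,400,000×19.41 + 200,900,000×34.27 = 7,030,288,000 + 35,112,000 + 9,014,004,000 + 6,884,843,000 = 22,964,247,000
volume = 493,700,000 + 92,400,000 + 464,400,000 + 200,900,000 = 1,251,400,000 m³
S = 22,964,247,000 / 1,251,400,000 = 18.3508 ‰

18.35 ‰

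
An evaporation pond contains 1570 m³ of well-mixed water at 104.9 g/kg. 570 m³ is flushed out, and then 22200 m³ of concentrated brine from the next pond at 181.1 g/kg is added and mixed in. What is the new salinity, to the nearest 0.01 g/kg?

Remaining after removal: 1,000 m³ at 104.9 g/kg (salt = 104,900)
After addition: salt = 104,900 + 22,200×181.1 = 4,125,320; volume = 23,200 m³
S = 4,125,320 / 23,200 = 177.8155 g/kg

177.82 g/kg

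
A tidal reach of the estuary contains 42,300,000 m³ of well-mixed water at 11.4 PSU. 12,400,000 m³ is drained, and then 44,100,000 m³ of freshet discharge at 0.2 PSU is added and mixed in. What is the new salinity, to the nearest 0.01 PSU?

4.73 PSU

Remaining after removal: 29,900,000 m³ at 11.4 PSU (salt = 340,860,000)
After addition: salt = 340,860,000 + 44,100,000×0.2 = 349,680,000; volume = 74,000,000 m³
S = 349,680,000 / 74,000,000 = 4.7254 PSU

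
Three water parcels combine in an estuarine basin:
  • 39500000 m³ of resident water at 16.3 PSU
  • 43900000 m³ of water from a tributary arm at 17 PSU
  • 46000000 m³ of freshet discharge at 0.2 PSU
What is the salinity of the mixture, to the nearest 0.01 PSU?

Salt balance:
salt = 39,500,000×16.3 + 43,900,000×17 + 46,000,000×0.2 = 643,850,000 + 746,300,000 + 9,200,000 = 1,399,350,000
volume = 39,500,000 + 43,900,000 + 46,000,000 = 129,400,000 m³
S = 1,399,350,000 / 129,400,000 = 10.8141 PSU

10.81 PSU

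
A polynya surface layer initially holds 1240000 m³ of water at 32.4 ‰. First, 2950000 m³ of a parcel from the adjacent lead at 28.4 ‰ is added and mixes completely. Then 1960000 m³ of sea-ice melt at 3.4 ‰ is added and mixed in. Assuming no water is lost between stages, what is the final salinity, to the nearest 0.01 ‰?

21.24 ‰

By conservation of dissolved salt,
Initial salt = 1,240,000×32.4 = 40,176,000
After stage 1: salt = 40,176,000 + 2,950,000×28.4 = 123,956,000; volume = 4,190,000 m³; S = 29.584 ‰
After stage 2: salt = 123,956,000 + 1,960,000×3.4 = 130,620,000; volume = 6,150,000 m³
S = 130,620,000 / 6,150,000 = 21.239 ‰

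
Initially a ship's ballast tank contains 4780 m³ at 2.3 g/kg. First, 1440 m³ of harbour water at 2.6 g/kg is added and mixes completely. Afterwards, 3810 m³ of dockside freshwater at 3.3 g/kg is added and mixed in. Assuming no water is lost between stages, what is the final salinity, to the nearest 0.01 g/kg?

Weighted by volume,
Initial salt = 4,780×2.3 = 10,994
After stage 1: salt = 10,994 + 1,440×2.6 = 14,738; volume = 6,220 m³; S = 2.369 g/kg
After stage 2: salt = 14,738 + 3,810×3.3 = 27,311; volume = 10,030 m³
S = 27,311 / 10,030 = 2.7229 g/kg

2.72 g/kg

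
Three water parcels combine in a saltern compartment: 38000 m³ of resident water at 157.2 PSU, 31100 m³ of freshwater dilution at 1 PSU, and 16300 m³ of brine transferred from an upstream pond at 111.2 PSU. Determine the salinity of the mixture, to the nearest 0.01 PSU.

91.54 PSU

By conservation of dissolved salt,
salt = 38,000×157.2 + 31,100×1 + 16,300×111.2 = 5,973,600 + 31,100 + 1,812,560 = 7,817,260
volume = 38,000 + 31,100 + 16,300 = 85,400 m³
S = 7,817,260 / 85,400 = 91.537 PSU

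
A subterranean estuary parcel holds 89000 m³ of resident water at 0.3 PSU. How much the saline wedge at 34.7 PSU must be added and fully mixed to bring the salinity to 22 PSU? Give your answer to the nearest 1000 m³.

Salt balance: 89,000×0.3 + V×34.7 = (89,000+V)×22
26,700 + 34.7V = 1,958,000 + 22V
1,931,300 = 12.7V
V = 152,070.87 m³

152000 m³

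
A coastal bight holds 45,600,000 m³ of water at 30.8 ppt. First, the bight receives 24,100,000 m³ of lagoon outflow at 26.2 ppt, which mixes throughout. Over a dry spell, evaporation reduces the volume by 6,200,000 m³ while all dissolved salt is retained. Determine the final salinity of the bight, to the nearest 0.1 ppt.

32.1 ppt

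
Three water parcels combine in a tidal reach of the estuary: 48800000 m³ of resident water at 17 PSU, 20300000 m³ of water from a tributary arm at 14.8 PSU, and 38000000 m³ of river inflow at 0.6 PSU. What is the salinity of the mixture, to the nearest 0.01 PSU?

10.76 PSU

By conservation of dissolved salt,
salt = 48,800,000×17 + 20,300,000×14.8 + 38,000,000×0.6 = 829,600,000 + 300,440,000 + 22,800,000 = 1,152,840,000
volume = 48,800,000 + 20,300,000 + 38,000,000 = 107,100,000 m³
S = 1,152,840,000 / 107,100,000 = 10.7641 PSU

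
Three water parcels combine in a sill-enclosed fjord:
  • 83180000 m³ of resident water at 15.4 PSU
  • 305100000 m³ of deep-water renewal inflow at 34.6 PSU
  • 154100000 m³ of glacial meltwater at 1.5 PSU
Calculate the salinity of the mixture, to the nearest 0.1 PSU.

By conservation of dissolved salt,
salt = 83,180,000×15.4 + 305,100,000×34.6 + 154,100,000×1.5 = 1,280,972,000 + 10,556,460,000 + 231,150,000 = 12,068,582,000
volume = 83,180,000 + 305,100,000 + 154,100,000 = 542,380,000 m³
S = 12,068,582,000 / 542,380,000 = 22.251 PSU

22.3 PSU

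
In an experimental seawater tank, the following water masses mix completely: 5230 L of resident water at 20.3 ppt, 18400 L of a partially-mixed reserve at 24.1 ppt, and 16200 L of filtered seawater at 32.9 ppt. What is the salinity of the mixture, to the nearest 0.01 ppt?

Total salt / total volume:
salt = 5,230×20.3 + 18,400×24.1 + 16,200×32.9 = 106,169 + 443,440 + 532,980 = 1,082,589
volume = 5,230 + 18,400 + 16,200 = 39,830 L
S = 1,082,589 / 39,830 = 27.1802 ppt

27.18 ppt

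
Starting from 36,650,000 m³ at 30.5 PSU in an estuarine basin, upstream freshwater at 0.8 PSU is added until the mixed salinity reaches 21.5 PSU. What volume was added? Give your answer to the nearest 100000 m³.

Salt balance: 36,650,000×30.5 + V×0.8 = (36,650,000+V)×21.5
1,117,825,000 + 0.8V = 787,975,000 + 21.5V
329,850,000 = 20.7V
V = 15,934,782.61 m³

15900000 m³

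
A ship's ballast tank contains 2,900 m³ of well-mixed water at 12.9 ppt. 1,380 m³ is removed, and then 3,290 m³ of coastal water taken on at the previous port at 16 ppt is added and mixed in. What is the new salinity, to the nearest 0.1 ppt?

15.0 ppt

Remaining after removal: 1,520 m³ at 12.9 ppt (salt = 19,608)
After addition: salt = 19,608 + 3,290×16 = 72,248; volume = 4,810 m³
S = 72,248 / 4,810 = 15.0204 ppt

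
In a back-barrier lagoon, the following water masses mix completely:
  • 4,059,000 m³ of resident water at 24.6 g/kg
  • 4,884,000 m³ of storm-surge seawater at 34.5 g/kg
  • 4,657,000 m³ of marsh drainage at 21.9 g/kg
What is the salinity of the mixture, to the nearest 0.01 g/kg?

Total salt / total volume:
salt = 4,059,000×24.6 + 4,884,000×34.5 + 4,657,000×21.9 = 99,851,400 + 168,498,000 + 101,988,300 = 370,337,700
volume = 4,059,000 + 4,884,000 + 4,657,000 = 13,600,000 m³
S = 370,337,700 / 13,600,000 = 27.2307 g/kg

27.23 g/kg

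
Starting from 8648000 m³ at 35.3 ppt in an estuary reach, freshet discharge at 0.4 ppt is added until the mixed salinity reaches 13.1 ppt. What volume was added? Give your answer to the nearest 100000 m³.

15100000 m³

Salt balance: 8,648,000×35.3 + V×0.4 = (8,648,000+V)×13.1
305,274,400 + 0.4V = 113,288,800 + 13.1V
191,985,600 = 12.7V
V = 15,116,976.38 m³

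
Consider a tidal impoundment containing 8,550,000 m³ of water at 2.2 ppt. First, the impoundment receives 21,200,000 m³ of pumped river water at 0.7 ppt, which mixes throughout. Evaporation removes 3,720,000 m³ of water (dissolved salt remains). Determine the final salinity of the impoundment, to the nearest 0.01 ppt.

After mixing: salt = 8,550,000×2.2 + 21,200,000×0.7 = 33,650,000; volume = 29,750,000 m³
After evaporation: salt unchanged = 33,650,000; volume = 29,750,000 − 3,720,000 = 26,030,000 m³
S = 33,650,000 / 26,030,000 = 1.2927 ppt

1.29 ppt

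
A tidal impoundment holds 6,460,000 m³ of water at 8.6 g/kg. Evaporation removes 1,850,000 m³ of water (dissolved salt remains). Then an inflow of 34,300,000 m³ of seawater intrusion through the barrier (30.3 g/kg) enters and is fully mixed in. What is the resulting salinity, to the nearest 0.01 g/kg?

28.14 g/kg

After evaporation: salt = 6,460,000×8.6 = 55,556,000; volume = 6,460,000 − 1,850,000 = 4,610,000 m³
After mixing: salt = 55,556,000 + 34,300,000×30.3 = 1,094,846,000; volume = 4,610,000 + 34,300,000 = 38,910,000 m³
S = 1,094,846,000 / 38,910,000 = 28.1379 g/kg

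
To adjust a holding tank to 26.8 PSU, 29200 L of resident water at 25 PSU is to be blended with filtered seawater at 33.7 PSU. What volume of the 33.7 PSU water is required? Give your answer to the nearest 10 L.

7620 L

Salt balance: 29,200×25 + V×33.7 = (29,200+V)×26.8
730,000 + 33.7V = 782,560 + 26.8V
52,560 = 6.9V
V = 7,617.39 L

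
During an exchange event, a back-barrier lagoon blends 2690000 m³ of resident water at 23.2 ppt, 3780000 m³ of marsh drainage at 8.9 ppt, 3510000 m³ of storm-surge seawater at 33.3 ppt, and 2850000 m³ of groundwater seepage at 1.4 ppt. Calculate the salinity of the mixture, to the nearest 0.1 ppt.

Conserving salt mass:
salt = 2,690,000×23.2 + 3,780,000×8.9 + 3,510,000×33.3 + 2,850,000×1.4 = 62,408,000 + 33,642,000 + 116,883,000 + 3,990,000 = 216,923,000
volume = 2,690,000 + 3,780,000 + 3,510,000 + 2,850,000 = 12,830,000 m³
S = 216,923,000 / 12,830,000 = 16.907 ppt

16.9 ppt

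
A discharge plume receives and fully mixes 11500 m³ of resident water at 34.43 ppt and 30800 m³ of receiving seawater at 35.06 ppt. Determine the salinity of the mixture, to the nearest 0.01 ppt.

Mass of salt is conserved:
salt = 11,500×34.43 + 30,800×35.06 = 395,945 + 1,079,848 = 1,475,793
volume = 11,500 + 30,800 = 42,300 m³
S = 1,475,793 / 42,300 = 34.8887 ppt

34.89 ppt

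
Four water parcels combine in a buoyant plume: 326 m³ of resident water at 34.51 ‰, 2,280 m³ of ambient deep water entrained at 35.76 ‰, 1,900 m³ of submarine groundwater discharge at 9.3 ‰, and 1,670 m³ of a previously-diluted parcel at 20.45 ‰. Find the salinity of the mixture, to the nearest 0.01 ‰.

23.41 ‰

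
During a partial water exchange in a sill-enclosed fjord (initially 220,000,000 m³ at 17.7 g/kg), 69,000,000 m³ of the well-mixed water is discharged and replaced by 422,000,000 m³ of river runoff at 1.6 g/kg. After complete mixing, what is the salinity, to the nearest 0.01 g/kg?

Remaining after removal: 151,000,000 m³ at 17.7 g/kg (salt = 2,672,700,000)
After addition: salt = 2,672,700,000 + 422,000,000×1.6 = 3,347,900,000; volume = 573,000,000 m³
S = 3,347,900,000 / 573,000,000 = 5.8428 g/kg

5.84 g/kg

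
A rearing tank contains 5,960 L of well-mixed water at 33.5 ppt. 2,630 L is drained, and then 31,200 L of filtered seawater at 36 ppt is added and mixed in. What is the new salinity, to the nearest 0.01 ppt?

Remaining after removal: 3,330 L at 33.5 ppt (salt = 111,555)
After addition: salt = 111,555 + 31,200×36 = 1,234,755; volume = 34,530 L
S = 1,234,755 / 34,530 = 35.7589 ppt

35.76 ppt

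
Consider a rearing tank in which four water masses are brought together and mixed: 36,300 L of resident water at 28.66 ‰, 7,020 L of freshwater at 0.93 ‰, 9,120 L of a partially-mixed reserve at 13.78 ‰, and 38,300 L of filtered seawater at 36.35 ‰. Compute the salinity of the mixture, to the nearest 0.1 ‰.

Weighted by volume,
salt = 36,300×28.66 + 7,020×0.93 + 9,120×13.78 + 38,300×36.35 = 1,040,358 + 6,528.6 + 125,673.6 + 1,392,205 = 2,564,765.2
volume = 36,300 + 7,020 + 9,120 + 38,300 = 90,740 L
S = 2,564,765.2 / 90,740 = 28.265 ‰

28.3 ‰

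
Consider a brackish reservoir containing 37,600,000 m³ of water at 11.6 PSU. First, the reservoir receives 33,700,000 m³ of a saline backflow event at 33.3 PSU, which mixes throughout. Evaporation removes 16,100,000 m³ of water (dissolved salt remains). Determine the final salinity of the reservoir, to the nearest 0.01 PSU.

28.23 PSU

After mixing: salt = 37,600,000×11.6 + 33,700,000×33.3 = 1,558,370,000; volume = 71,300,000 m³
After evaporation: salt unchanged = 1,558,370,000; volume = 71,300,000 − 16,100,000 = 55,200,000 m³
S = 1,558,370,000 / 55,200,000 = 28.2313 PSU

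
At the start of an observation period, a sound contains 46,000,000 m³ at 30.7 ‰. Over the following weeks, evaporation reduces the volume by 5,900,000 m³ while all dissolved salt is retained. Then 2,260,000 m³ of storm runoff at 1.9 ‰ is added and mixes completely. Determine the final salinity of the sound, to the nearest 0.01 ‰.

33.44 ‰

After evaporation: salt = 46,000,000×30.7 = 1,412,200,000; volume = 46,000,000 − 5,900,000 = 40,100,000 m³
After mixing: salt = 1,412,200,000 + 2,260,000×1.9 = 1,416,494,000; volume = 40,100,000 + 2,260,000 = 42,360,000 m³
S = 1,416,494,000 / 42,360,000 = 33.4394 ‰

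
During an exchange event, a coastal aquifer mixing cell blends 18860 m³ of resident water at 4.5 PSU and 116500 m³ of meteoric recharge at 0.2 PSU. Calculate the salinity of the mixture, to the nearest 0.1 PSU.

Conserving salt mass:
salt = 18,860×4.5 + 116,500×0.2 = 84,870 + 23,300 = 108,170
volume = 18,860 + 116,500 = 135,360 m³
S = 108,170 / 135,360 = 0.799 PSU

0.8 PSU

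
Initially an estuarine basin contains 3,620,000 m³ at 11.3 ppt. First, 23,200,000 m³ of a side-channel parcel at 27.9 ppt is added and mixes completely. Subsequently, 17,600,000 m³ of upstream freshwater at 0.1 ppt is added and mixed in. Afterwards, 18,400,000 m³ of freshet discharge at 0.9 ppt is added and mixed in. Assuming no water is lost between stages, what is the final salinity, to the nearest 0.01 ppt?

Conserving salt mass:
Initial salt = 3,620,000×11.3 = 40,906,000
After stage 1: salt = 40,906,000 + 23,200,000×27.9 = 688,186,000; volume = 26,820,000 m³; S = 25.659 ppt
After stage 2: salt = 688,186,000 + 17,600,000×0.1 = 689,946,000; volume = 44,420,000 m³; S = 15.532 ppt
After stage 3: salt = 689,946,000 + 18,400,000×0.9 = 706,506,000; volume = 62,820,000 m³
S = 706,506,000 / 62,820,000 = 11.2465 ppt

11.25 ppt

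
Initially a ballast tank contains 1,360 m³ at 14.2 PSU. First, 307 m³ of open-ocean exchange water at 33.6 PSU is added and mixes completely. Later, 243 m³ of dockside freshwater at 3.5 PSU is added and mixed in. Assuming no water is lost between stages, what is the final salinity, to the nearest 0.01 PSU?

15.96 PSU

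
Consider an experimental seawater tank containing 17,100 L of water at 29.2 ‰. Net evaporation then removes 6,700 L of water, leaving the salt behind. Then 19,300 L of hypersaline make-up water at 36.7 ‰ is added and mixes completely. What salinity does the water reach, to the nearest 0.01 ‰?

40.66 ‰

After evaporation: salt = 17,100×29.2 = 499,320; volume = 17,100 − 6,700 = 10,400 L
After mixing: salt = 499,320 + 19,300×36.7 = 1,207,630; volume = 10,400 + 19,300 = 29,700 L
S = 1,207,630 / 29,700 = 40.6609 ‰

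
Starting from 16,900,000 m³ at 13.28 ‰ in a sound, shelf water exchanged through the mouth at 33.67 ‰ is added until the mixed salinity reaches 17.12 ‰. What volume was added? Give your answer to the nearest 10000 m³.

Salt balance: 16,900,000×13.28 + V×33.67 = (16,900,000+V)×17.12
224,432,000 + 33.67V = 289,328,000 + 17.12V
64,896,000 = 16.55V
V = 3,921,208.46 m³

3920000 m³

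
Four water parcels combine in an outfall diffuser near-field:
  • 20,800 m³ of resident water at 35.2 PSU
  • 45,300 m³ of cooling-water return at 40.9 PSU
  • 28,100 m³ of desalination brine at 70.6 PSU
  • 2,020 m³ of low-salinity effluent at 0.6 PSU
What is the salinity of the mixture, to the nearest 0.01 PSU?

By conservation of dissolved salt,
salt = 20,800×35.2 + 45,300×40.9 + 28,100×70.6 + 2,020×0.6 = 732,160 + 1,852,770 + 1,983,860 + 1,212 = 4,570,002
volume = 20,800 + 45,300 + 28,100 + 2,020 = 96,220 m³
S = 4,570,002 / 96,220 = 47.4953 PSU

47.50 PSU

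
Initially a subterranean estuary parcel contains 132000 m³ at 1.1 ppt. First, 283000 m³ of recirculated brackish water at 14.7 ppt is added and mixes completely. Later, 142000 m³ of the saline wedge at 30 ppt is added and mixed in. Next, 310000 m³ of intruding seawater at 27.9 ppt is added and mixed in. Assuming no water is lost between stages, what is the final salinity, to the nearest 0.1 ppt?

By conservation of dissolved salt,
Initial salt = 132,000×1.1 = 145,200
After stage 1: salt = 145,200 + 283,000×14.7 = 4,305,300; volume = 415,000 m³; S = 10.374 ppt
After stage 2: salt = 4,305,300 + 142,000×30 = 8,565,300; volume = 557,000 m³; S = 15.378 ppt
After stage 3: salt = 8,565,300 + 310,000×27.9 = 17,214,300; volume = 867,000 m³
S = 17,214,300 / 867,000 = 19.855 ppt

19.9 ppt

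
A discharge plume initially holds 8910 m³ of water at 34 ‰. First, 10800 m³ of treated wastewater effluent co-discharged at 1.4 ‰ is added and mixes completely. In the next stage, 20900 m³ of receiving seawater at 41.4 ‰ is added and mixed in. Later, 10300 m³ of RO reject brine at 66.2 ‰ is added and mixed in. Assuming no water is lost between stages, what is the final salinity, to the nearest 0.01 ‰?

36.64 ‰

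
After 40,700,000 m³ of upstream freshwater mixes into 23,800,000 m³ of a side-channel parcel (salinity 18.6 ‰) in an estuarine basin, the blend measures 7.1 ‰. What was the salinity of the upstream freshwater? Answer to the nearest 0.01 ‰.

0.38 ‰

Salt balance: 23,800,000×18.6 + 40,700,000×S = 64,500,000×7.1
442,680,000 + 40,700,000·S = 457,950,000
S = (457,950,000 − 442,680,000) / 40,700,000 = 0.3752 ‰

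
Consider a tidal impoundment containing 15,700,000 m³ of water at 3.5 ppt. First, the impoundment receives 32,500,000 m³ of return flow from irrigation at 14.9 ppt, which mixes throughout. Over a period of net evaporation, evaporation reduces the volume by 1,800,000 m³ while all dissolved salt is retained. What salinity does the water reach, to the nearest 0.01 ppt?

11.62 ppt

After mixing: salt = 15,700,000×3.5 + 32,500,000×14.9 = 539,200,000; volume = 48,200,000 m³
After evaporation: salt unchanged = 539,200,000; volume = 48,200,000 − 1,800,000 = 46,400,000 m³
S = 539,200,000 / 46,400,000 = 11.6207 ppt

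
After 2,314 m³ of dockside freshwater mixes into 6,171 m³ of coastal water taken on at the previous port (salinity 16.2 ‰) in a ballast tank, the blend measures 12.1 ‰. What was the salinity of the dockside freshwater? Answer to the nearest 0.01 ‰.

1.17 ‰

Salt balance: 6,171×16.2 + 2,314×S = 8,485×12.1
99,970.2 + 2,314·S = 102,668.5
S = (102,668.5 − 99,970.2) / 2,314 = 1.1661 ‰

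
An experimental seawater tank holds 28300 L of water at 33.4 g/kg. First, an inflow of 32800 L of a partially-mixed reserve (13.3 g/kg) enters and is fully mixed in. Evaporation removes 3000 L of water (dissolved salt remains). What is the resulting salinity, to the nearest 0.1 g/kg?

After mixing: salt = 28,300×33.4 + 32,800×13.3 = 1,381,460; volume = 61,100 L
After evaporation: salt unchanged = 1,381,460; volume = 61,100 − 3,000 = 58,100 L
S = 1,381,460 / 58,100 = 23.7773 g/kg

23.8 g/kg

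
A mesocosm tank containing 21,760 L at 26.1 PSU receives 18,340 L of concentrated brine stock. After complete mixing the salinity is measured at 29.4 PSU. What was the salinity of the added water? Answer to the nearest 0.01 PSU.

Salt balance: 21,760×26.1 + 18,340×S = 40,100×29.4
567,936 + 18,340·S = 1,178,940
S = (1,178,940 − 567,936) / 18,340 = 33.3154 PSU

33.32 PSU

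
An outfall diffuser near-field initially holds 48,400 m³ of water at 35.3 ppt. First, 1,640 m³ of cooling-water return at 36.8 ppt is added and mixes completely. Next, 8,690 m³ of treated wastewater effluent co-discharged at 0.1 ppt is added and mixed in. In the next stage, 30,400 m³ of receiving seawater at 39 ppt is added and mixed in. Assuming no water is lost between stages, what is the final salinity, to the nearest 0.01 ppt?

Weighted by volume,
Initial salt = 48,400×35.3 = 1,708,520
After stage 1: salt = 1,708,520 + 1,640×36.8 = 1,768,872; volume = 50,040 m³; S = 35.349 ppt
After stage 2: salt = 1,768,872 + 8,690×0.1 = 1,769,741; volume = 58,730 m³; S = 30.134 ppt
After stage 3: salt = 1,769,741 + 30,400×39 = 2,955,341; volume = 89,130 m³
S = 2,955,341 / 89,130 = 33.1576 ppt

33.16 ppt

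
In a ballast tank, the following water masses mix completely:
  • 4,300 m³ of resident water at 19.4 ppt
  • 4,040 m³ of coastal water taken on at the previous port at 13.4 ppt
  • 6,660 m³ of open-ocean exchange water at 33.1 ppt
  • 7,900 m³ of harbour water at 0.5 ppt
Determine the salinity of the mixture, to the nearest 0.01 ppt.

15.81 ppt

Total salt / total volume:
salt = 4,300×19.4 + 4,040×13.4 + 6,660×33.1 + 7,900×0.5 = 83,420 + 54,136 + 220,446 + 3,950 = 361,952
volume = 4,300 + 4,040 + 6,660 + 7,900 = 22,900 m³
S = 361,952 / 22,900 = 15.8058 ppt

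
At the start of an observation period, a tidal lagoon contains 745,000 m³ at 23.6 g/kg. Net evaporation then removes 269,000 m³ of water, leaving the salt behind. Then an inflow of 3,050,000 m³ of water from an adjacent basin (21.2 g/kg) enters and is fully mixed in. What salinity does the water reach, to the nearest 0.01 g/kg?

After evaporation: salt = 745,000×23.6 = 17,582,000; volume = 745,000 − 269,000 = 476,000 m³
After mixing: salt = 17,582,000 + 3,050,000×21.2 = 82,242,000; volume = 476,000 + 3,050,000 = 3,526,000 m³
S = 82,242,000 / 3,526,000 = 23.3244 g/kg

23.32 g/kg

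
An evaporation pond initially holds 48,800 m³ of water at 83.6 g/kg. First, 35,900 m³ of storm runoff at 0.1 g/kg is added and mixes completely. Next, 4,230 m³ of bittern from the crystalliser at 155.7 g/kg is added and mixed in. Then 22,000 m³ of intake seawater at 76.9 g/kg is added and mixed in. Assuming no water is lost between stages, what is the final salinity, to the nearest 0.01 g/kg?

Conserving salt mass:
Initial salt = 48,800×83.6 = 4,079,680
After stage 1: salt = 4,079,680 + 35,900×0.1 = 4,083,270; volume = 84,700 m³; S = 48.209 g/kg
After stage 2: salt = 4,083,270 + 4,230×155.7 = 4,741,881; volume = 88,930 m³; S = 53.322 g/kg
After stage 3: salt = 4,741,881 + 22,000×76.9 = 6,433,681; volume = 110,930 m³
S = 6,433,681 / 110,930 = 57.9977 g/kg

58.00 g/kg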